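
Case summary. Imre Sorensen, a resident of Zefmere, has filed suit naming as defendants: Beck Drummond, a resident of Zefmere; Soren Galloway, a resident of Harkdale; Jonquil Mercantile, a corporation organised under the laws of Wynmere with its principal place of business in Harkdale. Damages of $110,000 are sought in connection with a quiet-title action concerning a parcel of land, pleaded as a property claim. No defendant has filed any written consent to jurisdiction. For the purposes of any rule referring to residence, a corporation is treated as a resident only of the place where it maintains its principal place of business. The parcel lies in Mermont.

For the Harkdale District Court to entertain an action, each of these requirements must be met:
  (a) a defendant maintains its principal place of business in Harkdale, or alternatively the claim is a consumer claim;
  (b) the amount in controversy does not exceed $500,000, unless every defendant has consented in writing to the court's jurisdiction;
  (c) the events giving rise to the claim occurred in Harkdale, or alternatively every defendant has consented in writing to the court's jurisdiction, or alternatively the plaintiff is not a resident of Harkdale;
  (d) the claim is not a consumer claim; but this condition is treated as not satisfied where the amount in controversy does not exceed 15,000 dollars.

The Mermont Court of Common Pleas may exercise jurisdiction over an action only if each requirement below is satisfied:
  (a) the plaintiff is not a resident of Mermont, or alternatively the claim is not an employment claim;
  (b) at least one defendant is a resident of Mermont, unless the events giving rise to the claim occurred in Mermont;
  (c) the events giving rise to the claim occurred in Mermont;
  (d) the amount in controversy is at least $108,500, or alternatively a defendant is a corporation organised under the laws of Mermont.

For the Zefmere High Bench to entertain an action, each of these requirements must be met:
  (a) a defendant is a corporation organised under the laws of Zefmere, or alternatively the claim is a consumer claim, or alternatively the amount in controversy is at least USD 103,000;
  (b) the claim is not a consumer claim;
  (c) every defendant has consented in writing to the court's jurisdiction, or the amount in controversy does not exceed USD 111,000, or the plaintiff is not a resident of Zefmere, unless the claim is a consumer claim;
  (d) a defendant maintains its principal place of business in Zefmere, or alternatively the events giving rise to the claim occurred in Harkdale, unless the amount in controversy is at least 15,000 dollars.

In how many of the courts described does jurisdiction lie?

The Harkdale District Court:
  (a) Jonquil Mercantile has its principal place of business in Harkdale, which satisfies one of the alternatives. Condition met.
  (b) The amount in controversy is $110,000, within the $500,000 ceiling. Condition met.
  (c) The plaintiff resides in Zefmere, which is not Harkdale, so this disjunct is met. Satisfied.
  (d) The claim is a property claim, not a consumer claim. The carve-out does not apply: the amount in controversy is 110,000 dollars, above the USD 15,000 ceiling. Met.
  → All conditions met; jurisdiction exists.
The Mermont Court of Common Pleas:
  (a) The plaintiff resides in Zefmere, which is not Mermont, so one alternative holds. Met.
  (b) No defendant resides in Mermont (they reside in Zefmere, Harkdale, Harkdale). But the operative events occurred in Mermont, and the 'unless' clause therefore excuses the requirement. Satisfied.
  (c) The operative events occurred in Mermont. Condition met.
  (d) The amount in controversy is USD 110,000, which meets the $108,500 floor, so one alternative holds. Condition met.
  → Jurisdiction lies.
The Zefmere High Bench:
  (a) The amount in controversy is 110,000 dollars, which meets the 103,000 dollars floor, so this disjunct is met. Satisfied.
  (b) The claim is a property claim, not a consumer claim. Met.
  (c) The amount in controversy is $110,000, within the USD 111,000 ceiling, so this disjunct is met. Met.
  (d) The corporate defendant(s) have their principal place of business in Harkdale, not Zefmere; the operative events occurred in Mermont, not Harkdale — none of the alternatives is met. The proviso rescues it, though: the amount in controversy is $110,000, which meets the USD 15,000 floor. Satisfied.
  → Every requirement is satisfied — jurisdiction.
Courts with jurisdiction: the Harkdale District Court, the Mermont Court of Common Pleas, the Zefmere High Bench — 3 in total.

3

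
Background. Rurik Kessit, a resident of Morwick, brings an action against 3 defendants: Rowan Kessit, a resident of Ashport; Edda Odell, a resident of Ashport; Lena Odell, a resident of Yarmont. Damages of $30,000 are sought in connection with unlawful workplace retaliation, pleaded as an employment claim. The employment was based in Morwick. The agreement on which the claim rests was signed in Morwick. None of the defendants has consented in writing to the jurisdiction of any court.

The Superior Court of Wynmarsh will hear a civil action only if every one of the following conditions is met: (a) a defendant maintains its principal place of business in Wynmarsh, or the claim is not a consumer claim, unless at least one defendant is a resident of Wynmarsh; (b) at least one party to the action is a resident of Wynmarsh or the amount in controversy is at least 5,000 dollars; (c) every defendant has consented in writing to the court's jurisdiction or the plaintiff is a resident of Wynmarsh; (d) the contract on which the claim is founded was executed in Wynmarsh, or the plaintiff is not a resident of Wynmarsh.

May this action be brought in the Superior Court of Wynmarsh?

The Superior Court of Wynmarsh:
  (a) The claim is an employment claim, not a consumer claim, which satisfies one of the alternatives. Condition met.
  (b) The amount in controversy is 30,000 dollars, which meets the USD 5,000 floor, which satisfies one of the alternatives. Condition met.
  (c) No such written consent has been filed; the plaintiff resides in Morwick, not Wynmarsh — none of the alternatives is met. Fails.
  (d) The plaintiff resides in Morwick, which is not Wynmarsh, which satisfies one of the alternatives. Satisfied.
  → At least one condition fails; no jurisdiction.

No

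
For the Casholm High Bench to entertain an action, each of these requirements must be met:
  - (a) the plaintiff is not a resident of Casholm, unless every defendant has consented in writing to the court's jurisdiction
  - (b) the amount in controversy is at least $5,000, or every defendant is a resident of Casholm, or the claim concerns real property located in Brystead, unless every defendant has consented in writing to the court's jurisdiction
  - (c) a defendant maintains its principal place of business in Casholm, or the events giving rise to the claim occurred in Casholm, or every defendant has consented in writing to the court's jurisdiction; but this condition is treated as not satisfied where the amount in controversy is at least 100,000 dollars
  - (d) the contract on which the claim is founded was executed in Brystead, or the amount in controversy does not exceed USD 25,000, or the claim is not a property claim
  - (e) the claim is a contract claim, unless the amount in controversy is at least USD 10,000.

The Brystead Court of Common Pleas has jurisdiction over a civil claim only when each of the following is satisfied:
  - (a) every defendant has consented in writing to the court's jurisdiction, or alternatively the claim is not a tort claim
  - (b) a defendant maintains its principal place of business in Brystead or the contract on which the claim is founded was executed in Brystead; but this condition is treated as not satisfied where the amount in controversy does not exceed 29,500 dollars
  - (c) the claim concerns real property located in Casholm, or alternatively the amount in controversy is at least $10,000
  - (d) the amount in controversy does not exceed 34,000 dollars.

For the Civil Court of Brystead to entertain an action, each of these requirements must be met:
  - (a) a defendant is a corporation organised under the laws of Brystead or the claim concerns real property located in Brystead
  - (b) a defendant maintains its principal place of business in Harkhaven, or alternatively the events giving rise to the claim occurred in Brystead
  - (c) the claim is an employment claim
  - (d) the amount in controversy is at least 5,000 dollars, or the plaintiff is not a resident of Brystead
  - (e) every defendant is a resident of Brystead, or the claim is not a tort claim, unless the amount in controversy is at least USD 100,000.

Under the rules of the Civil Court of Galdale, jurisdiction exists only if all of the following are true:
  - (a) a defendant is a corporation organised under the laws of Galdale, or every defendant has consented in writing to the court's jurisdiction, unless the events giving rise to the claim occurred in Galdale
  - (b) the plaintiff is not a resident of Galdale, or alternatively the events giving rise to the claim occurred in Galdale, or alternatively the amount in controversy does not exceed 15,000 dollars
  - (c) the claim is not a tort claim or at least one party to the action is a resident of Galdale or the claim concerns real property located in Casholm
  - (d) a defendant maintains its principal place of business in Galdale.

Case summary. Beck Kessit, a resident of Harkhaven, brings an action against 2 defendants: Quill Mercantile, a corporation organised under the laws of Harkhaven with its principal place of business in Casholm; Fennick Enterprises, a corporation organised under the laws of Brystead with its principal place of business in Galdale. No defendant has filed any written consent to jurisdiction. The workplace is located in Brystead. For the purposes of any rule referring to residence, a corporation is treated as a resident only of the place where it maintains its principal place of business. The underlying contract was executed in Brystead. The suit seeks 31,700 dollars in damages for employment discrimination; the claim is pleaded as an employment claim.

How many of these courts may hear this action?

3

The Casholm High Bench:
  (a) The plaintiff resides in Harkhaven, which is not Casholm. Condition met.
  (b) The amount in controversy is 31,700 dollars, which meets the 5,000 dollars floor, so one alternative holds. Met.
  (c) Quill Mercantile has its principal place of business in Casholm, so this disjunct is met. And the carve-out is inapplicable — the amount in controversy is $31,700, below the 100,000 dollars floor. Condition met.
  (d) The contract was executed in Brystead — that alternative is enough. Met.
  (e) The claim is an employment claim, not a contract claim. However, the amount in controversy is USD 31,700, which meets the 10,000 dollars floor, so the 'unless' proviso supplies this condition. Satisfied.
  → Jurisdiction lies.
The Brystead Court of Common Pleas:
  (a) The claim is an employment claim, not a tort claim — that alternative is enough. Met.
  (b) The contract was executed in Brystead, so this disjunct is met. And the carve-out is inapplicable — the amount in controversy is 31,700 dollars, above the $29,500 ceiling. Satisfied.
  (c) The amount in controversy is USD 31,700, which meets the USD 10,000 floor, so this disjunct is met. Met.
  (d) The amount in controversy is $31,700, within the USD 34,000 ceiling. Condition met.
  → Every requirement is satisfied — jurisdiction.
The Civil Court of Brystead:
  (a) Fennick Enterprises is organised under the laws of Brystead, so one alternative holds. Satisfied.
  (b) The operative events occurred in Brystead — that alternative is enough. Met.
  (c) The claim is an employment claim. Satisfied.
  (d) The amount in controversy is 31,700 dollars, which meets the $5,000 floor, which satisfies one of the alternatives. Condition met.
  (e) The claim is an employment claim, not a tort claim — that alternative is enough. Met.
  → All conditions met; jurisdiction exists.
The Civil Court of Galdale:
  (a) The corporate defendant(s) are organised in Brystead, Harkhaven, not Galdale; no such written consent has been filed — no alternative holds. Nor does the 'unless' clause help: the operative events occurred in Brystead, not Galdale. Fails.
  (b) The plaintiff resides in Harkhaven, which is not Galdale, so one alternative holds. Satisfied.
  (c) The claim is an employment claim, not a tort claim, so one alternative holds. Condition met.
  (d) Fennick Enterprises has its principal place of business in Galdale. Met.
  → At least one condition fails; no jurisdiction.
Courts with jurisdiction: the Casholm High Bench, the Brystead Court of Common Pleas, the Civil Court of Brystead — 3 in total.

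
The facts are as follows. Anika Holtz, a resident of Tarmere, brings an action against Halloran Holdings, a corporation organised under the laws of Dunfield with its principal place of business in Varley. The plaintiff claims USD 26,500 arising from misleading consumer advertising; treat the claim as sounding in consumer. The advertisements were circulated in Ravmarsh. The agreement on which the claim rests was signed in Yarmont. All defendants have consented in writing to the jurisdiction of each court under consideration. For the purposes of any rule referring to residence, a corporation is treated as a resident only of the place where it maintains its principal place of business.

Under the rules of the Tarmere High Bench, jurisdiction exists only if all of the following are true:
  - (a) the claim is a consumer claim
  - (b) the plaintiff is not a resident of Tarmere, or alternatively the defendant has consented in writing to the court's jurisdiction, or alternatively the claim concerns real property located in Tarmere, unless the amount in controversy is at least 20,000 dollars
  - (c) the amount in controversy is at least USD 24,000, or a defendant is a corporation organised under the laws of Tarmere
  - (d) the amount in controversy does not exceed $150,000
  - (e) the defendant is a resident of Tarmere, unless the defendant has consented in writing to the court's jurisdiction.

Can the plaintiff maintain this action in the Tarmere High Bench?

Yes

The Tarmere High Bench:
  (a) The claim is a consumer claim. Condition met.
  (b) Every defendant has filed written consent, so this disjunct is met. Condition met.
  (c) The amount in controversy is $26,500, which meets the USD 24,000 floor — that alternative is enough. Satisfied.
  (d) The amount in controversy is 26,500 dollars, within the USD 150,000 ceiling. Satisfied.
  (e) The defendant resides in Varley, not Tarmere. However, every defendant has filed written consent, so the 'unless' proviso supplies this condition. Met.
  → The court has jurisdiction.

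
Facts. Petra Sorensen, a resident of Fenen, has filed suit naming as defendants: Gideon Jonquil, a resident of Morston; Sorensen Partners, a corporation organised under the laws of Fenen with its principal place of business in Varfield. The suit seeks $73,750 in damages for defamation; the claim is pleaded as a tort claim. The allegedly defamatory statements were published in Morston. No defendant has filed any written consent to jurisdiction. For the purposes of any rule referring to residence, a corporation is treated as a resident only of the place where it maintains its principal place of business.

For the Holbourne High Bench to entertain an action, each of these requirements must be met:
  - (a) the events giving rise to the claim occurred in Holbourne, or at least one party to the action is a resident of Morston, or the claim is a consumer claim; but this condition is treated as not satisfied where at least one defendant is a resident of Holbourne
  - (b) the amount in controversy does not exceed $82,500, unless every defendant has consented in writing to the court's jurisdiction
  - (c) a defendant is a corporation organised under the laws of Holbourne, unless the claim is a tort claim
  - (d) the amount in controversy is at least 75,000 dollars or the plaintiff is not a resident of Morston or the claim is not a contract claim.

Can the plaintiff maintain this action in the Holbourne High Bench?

Yes

The Holbourne High Bench:
  (a) Gideon Jonquil resides in Morston, so one alternative holds. The carve-out does not apply: no defendant resides in Holbourne (they reside in Morston, Varfield). Met.
  (b) The amount in controversy is $73,750, within the 82,500 dollars ceiling. Satisfied.
  (c) The corporate defendant(s) are organised in Fenen, not Holbourne. The proviso rescues it, though: the claim is a tort claim. Satisfied.
  (d) The plaintiff resides in Fenen, which is not Morston — that alternative is enough. Condition met.
  → All conditions met; jurisdiction exists.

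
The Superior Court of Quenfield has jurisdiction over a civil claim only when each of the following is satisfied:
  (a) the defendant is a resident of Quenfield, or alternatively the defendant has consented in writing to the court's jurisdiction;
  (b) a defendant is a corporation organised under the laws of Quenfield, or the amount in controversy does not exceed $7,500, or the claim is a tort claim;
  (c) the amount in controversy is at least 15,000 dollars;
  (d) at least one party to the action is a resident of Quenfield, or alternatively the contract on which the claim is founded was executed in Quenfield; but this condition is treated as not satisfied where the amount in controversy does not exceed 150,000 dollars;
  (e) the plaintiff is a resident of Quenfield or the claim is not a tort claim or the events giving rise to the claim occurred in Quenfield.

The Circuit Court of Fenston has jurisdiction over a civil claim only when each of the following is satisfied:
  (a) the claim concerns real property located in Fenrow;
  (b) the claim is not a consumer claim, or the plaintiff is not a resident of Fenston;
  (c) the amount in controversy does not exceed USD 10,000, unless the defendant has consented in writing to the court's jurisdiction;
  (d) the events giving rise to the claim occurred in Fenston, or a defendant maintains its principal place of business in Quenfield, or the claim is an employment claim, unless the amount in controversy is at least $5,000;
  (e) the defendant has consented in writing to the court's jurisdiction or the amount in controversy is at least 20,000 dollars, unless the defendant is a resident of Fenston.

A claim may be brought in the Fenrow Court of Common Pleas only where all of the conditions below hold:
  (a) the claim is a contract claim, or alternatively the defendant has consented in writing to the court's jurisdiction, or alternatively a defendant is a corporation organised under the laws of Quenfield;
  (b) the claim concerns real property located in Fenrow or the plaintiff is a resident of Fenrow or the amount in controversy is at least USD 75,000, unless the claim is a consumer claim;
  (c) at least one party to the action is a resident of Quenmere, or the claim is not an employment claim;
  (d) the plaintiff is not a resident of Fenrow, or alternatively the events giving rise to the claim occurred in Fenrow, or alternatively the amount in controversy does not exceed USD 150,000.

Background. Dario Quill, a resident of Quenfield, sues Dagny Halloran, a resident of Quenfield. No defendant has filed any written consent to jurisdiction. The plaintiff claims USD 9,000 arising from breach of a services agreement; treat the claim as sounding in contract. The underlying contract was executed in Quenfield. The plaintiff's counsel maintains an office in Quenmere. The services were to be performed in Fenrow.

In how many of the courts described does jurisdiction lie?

0

The Superior Court of Quenfield:
  (a) The defendant resides in Quenfield, so this disjunct is met. Satisfied.
  (b) No defendant is a corporation; the amount in controversy is 9,000 dollars, above the $7,500 ceiling; the claim is a contract claim, not a tort claim — none of the alternatives is met. Fails.
  (c) The amount in controversy is $9,000, below the $15,000 floor. Not satisfied.
  (d) Dario Quill resides in Quenfield, so this disjunct is met. But the amount in controversy is 9,000 dollars, within the USD 150,000 ceiling, triggering the carve-out and defeating this condition. Not met.
  (e) The plaintiff resides in Quenfield — that alternative is enough. Met.
  → No jurisdiction.
The Circuit Court of Fenston:
  (a) The claim does not concern real property. Not satisfied.
  (b) The claim is a contract claim, not a consumer claim, so this disjunct is met. Met.
  (c) The amount in controversy is $9,000, within the USD 10,000 ceiling. Met.
  (d) The operative events occurred in Fenrow, not Fenston; no defendant is a corporation; the claim is a contract claim, not an employment claim — every alternative fails. However, the amount in controversy is $9,000, which meets the $5,000 floor, so the 'unless' proviso supplies this condition. Condition met.
  (e) No such written consent has been filed; the amount in controversy is USD 9,000, below the $20,000 floor — every alternative fails. And the defendant resides in Quenfield, not Fenston, so the proviso does not save it. Not satisfied.
  → No jurisdiction.
The Fenrow Court of Common Pleas:
  (a) The claim is a contract claim, so one alternative holds. Met.
  (b) The claim does not concern real property; the plaintiff resides in Quenfield, not Fenrow; the amount in controversy is $9,000, below the USD 75,000 floor — none of the alternatives is met. Nor does the 'unless' clause help: the claim is a contract claim, not a consumer claim. Not satisfied.
  (c) The claim is a contract claim, not an employment claim — that alternative is enough. Condition met.
  (d) The plaintiff resides in Quenfield, which is not Fenrow, so this disjunct is met. Satisfied.
  → Not every requirement is met — no jurisdiction.
No court satisfies all of its conditions.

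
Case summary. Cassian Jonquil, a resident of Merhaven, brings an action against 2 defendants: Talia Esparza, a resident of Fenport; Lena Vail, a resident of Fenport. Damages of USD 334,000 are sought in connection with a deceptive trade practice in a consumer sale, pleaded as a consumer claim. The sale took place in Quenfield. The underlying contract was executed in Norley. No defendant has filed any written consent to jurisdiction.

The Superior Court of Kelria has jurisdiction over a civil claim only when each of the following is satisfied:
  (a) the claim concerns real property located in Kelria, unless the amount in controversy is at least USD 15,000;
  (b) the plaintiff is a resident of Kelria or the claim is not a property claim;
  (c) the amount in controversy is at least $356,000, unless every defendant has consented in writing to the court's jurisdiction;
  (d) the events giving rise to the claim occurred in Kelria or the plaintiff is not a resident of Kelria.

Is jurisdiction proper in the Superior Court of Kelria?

The Superior Court of Kelria:
  (a) The claim does not concern real property. However, the amount in controversy is $334,000, which meets the $15,000 floor, so the 'unless' proviso supplies this condition. Satisfied.
  (b) The claim is a consumer claim, not a property claim — that alternative is enough. Condition met.
  (c) The amount in controversy is 334,000 dollars, below the USD 356,000 floor. The proviso offers no rescue either, since no such written consent has been filed. Condition not met.
  (d) The plaintiff resides in Merhaven, which is not Kelria, so one alternative holds. Condition met.
  → No jurisdiction.

No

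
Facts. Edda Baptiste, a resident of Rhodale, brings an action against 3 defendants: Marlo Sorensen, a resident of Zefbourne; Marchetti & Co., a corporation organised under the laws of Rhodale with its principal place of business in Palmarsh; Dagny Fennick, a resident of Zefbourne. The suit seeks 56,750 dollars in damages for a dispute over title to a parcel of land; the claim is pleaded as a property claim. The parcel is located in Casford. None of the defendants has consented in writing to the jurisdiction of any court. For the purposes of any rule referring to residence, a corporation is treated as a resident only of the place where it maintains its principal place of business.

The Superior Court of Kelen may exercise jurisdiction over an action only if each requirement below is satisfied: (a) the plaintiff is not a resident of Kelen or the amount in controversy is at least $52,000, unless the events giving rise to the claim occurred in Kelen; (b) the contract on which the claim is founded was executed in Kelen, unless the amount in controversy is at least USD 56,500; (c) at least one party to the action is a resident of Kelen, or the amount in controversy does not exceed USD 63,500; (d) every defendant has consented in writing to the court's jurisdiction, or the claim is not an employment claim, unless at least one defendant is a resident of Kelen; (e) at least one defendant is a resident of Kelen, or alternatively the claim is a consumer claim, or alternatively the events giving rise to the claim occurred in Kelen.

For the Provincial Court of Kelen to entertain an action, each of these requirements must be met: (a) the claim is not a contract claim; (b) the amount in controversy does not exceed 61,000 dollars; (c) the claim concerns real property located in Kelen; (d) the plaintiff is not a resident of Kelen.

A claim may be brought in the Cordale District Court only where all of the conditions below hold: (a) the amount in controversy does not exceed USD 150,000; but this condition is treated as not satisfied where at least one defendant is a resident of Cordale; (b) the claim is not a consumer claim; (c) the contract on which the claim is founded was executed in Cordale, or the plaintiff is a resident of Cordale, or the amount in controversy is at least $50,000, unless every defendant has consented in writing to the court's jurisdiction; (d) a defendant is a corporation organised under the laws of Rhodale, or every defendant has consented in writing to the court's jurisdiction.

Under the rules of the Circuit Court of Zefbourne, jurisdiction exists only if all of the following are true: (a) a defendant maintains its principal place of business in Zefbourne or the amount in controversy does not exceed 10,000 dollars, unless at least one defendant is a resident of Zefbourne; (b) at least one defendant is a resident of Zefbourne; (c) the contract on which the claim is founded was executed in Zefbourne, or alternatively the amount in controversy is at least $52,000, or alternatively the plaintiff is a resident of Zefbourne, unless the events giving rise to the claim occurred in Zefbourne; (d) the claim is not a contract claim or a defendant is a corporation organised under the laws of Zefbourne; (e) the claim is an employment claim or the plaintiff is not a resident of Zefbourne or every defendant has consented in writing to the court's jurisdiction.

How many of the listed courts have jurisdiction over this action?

2

The Superior Court of Kelen:
  (a) The plaintiff resides in Rhodale, which is not Kelen, so one alternative holds. Condition met.
  (b) No contract (and hence no place of execution) is alleged. The proviso rescues it, though: the amount in controversy is 56,750 dollars, which meets the USD 56,500 floor. Condition met.
  (c) The amount in controversy is 56,750 dollars, within the 63,500 dollars ceiling, so one alternative holds. Met.
  (d) The claim is a property claim, not an employment claim — that alternative is enough. Met.
  (e) No defendant resides in Kelen (they reside in Zefbourne, Palmarsh, Zefbourne); the claim is a property claim, not a consumer claim; the operative events occurred in Casford, not Kelen — no alternative holds. Condition not met.
  → At least one condition fails; no jurisdiction.
The Provincial Court of Kelen:
  (a) The claim is a property claim, not a contract claim. Condition met.
  (b) The amount in controversy is 56,750 dollars, within the $61,000 ceiling. Satisfied.
  (c) The property lies in Casford, not Kelen. Not satisfied.
  (d) The plaintiff resides in Rhodale, which is not Kelen. Condition met.
  → The court lacks jurisdiction.
The Cordale District Court:
  (a) The amount in controversy is $56,750, within the USD 150,000 ceiling. The exception is not triggered, since no defendant resides in Cordale (they reside in Zefbourne, Palmarsh, Zefbourne). Met.
  (b) The claim is a property claim, not a consumer claim. Met.
  (c) The amount in controversy is USD 56,750, which meets the USD 50,000 floor, so one alternative holds. Condition met.
  (d) Marchetti & Co. is organised under the laws of Rhodale — that alternative is enough. Condition met.
  → All conditions met; jurisdiction exists.
The Circuit Court of Zefbourne:
  (a) The corporate defendant(s) have their principal place of business in Palmarsh, not Zefbourne; the amount in controversy is USD 56,750, above the $10,000 ceiling — no alternative holds. The proviso rescues it, though: Marlo Sorensen resides in Zefbourne. Satisfied.
  (b) Marlo Sorensen resides in Zefbourne. Satisfied.
  (c) The amount in controversy is $56,750, which meets the 52,000 dollars floor, so this disjunct is met. Met.
  (d) The claim is a property claim, not a contract claim, which satisfies one of the alternatives. Condition met.
  (e) The plaintiff resides in Rhodale, which is not Zefbourne — that alternative is enough. Met.
  → Every requirement is satisfied — jurisdiction.
Courts with jurisdiction: the Cordale District Court, the Circuit Court of Zefbourne — 2 in total.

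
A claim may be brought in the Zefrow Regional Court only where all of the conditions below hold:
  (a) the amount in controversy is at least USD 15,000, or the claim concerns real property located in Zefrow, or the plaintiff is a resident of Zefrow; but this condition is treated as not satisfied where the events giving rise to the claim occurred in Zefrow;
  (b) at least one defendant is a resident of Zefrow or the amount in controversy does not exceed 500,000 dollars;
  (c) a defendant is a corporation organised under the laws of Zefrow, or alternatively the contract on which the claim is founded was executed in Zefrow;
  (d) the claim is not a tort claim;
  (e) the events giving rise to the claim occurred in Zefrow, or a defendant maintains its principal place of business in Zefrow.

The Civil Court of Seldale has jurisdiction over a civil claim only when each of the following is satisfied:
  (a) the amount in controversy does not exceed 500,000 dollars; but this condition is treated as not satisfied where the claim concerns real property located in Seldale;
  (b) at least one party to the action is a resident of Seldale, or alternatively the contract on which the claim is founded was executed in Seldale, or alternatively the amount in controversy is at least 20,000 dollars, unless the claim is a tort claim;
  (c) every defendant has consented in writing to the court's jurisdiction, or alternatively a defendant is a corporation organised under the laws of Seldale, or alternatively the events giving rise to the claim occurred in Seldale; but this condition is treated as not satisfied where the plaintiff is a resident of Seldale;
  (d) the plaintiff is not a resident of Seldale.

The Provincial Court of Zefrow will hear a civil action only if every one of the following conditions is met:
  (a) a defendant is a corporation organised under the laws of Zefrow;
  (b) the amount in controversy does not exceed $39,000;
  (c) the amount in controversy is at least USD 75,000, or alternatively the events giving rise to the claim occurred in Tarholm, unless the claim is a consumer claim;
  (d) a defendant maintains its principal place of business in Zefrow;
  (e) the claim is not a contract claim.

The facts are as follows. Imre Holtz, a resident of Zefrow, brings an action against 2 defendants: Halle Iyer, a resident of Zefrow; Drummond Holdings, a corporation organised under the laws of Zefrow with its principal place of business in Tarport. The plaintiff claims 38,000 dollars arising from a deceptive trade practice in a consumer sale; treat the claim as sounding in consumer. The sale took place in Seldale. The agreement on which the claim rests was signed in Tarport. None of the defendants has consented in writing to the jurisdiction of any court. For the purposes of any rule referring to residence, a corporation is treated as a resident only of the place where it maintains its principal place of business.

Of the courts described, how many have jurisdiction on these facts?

1

The Zefrow Regional Court:
  (a) The amount in controversy is USD 38,000, which meets the $15,000 floor, so this disjunct is met. The carve-out does not apply: the operative events occurred in Seldale, not Zefrow. Met.
  (b) Halle Iyer resides in Zefrow, so one alternative holds. Met.
  (c) Drummond Holdings is organised under the laws of Zefrow, so this disjunct is met. Condition met.
  (d) The claim is a consumer claim, not a tort claim. Satisfied.
  (e) The operative events occurred in Seldale, not Zefrow; the corporate defendant(s) have their principal place of business in Tarport, not Zefrow — every alternative fails. Not satisfied.
  → The court lacks jurisdiction.
The Civil Court of Seldale:
  (a) The amount in controversy is 38,000 dollars, within the USD 500,000 ceiling. The carve-out does not apply: the claim does not concern real property. Condition met.
  (b) The amount in controversy is USD 38,000, which meets the 20,000 dollars floor, so one alternative holds. Met.
  (c) The operative events occurred in Seldale, so this disjunct is met. The exception is not triggered, since the plaintiff resides in Zefrow, not Seldale. Satisfied.
  (d) The plaintiff resides in Zefrow, which is not Seldale. Satisfied.
  → Jurisdiction lies.
The Provincial Court of Zefrow:
  (a) Drummond Holdings is organised under the laws of Zefrow. Condition met.
  (b) The amount in controversy is USD 38,000, within the $39,000 ceiling. Condition met.
  (c) The amount in controversy is 38,000 dollars, below the USD 75,000 floor; the operative events occurred in Seldale, not Tarholm — none of the alternatives is met. However, the claim is a consumer claim, so the 'unless' proviso supplies this condition. Condition met.
  (d) The corporate defendant(s) have their principal place of business in Tarport, not Zefrow. Fails.
  (e) The claim is a consumer claim, not a contract claim. Met.
  → The court lacks jurisdiction.
Courts with jurisdiction: the Civil Court of Seldale — 1 in total.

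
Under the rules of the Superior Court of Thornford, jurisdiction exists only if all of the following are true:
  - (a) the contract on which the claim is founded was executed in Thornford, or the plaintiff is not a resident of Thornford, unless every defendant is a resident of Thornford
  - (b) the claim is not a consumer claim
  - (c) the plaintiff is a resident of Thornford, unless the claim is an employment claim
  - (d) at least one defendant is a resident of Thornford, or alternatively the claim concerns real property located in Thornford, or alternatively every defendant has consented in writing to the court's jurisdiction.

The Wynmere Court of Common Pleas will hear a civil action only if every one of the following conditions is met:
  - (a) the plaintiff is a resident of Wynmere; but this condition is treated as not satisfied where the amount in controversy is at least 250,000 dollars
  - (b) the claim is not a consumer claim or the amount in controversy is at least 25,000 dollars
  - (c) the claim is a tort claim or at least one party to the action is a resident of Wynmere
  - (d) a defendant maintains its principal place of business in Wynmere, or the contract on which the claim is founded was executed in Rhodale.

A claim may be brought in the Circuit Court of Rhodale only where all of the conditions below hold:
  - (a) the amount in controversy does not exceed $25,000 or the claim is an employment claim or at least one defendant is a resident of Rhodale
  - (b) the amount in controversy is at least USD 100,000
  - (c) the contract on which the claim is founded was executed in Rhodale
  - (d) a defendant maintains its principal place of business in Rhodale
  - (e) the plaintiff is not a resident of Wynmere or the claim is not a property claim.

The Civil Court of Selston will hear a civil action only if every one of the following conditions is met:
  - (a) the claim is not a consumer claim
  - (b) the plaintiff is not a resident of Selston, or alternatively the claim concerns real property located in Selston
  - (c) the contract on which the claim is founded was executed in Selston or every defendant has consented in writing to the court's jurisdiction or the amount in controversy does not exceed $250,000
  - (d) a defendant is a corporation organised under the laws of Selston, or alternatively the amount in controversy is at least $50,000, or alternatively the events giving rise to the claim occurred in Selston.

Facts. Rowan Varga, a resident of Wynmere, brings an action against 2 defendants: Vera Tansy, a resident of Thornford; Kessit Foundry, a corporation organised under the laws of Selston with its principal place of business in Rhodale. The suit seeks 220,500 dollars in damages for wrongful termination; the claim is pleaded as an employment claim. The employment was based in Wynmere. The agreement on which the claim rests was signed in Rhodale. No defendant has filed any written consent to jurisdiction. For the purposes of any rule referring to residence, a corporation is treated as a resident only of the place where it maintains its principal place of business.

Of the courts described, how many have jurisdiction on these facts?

4

The Superior Court of Thornford:
  (a) The plaintiff resides in Wynmere, which is not Thornford, which satisfies one of the alternatives. Satisfied.
  (b) The claim is an employment claim, not a consumer claim. Condition met.
  (c) The plaintiff resides in Wynmere, not Thornford. However, the claim is an employment claim, so the 'unless' proviso supplies this condition. Satisfied.
  (d) Vera Tansy resides in Thornford, so one alternative holds. Satisfied.
  → Every requirement is satisfied — jurisdiction.
The Wynmere Court of Common Pleas:
  (a) The plaintiff resides in Wynmere. The exception is not triggered, since the amount in controversy is $220,500, below the $250,000 floor. Met.
  (b) The claim is an employment claim, not a consumer claim, which satisfies one of the alternatives. Condition met.
  (c) Rowan Varga resides in Wynmere, which satisfies one of the alternatives. Condition met.
  (d) The contract was executed in Rhodale, so one alternative holds. Condition met.
  → Every requirement is satisfied — jurisdiction.
The Circuit Court of Rhodale:
  (a) The claim is an employment claim, so one alternative holds. Satisfied.
  (b) The amount in controversy is 220,500 dollars, which meets the USD 100,000 floor. Condition met.
  (c) The contract was executed in Rhodale. Condition met.
  (d) Kessit Foundry has its principal place of business in Rhodale. Condition met.
  (e) The claim is an employment claim, not a property claim — that alternative is enough. Satisfied.
  → All conditions met; jurisdiction exists.
The Civil Court of Selston:
  (a) The claim is an employment claim, not a consumer claim. Satisfied.
  (b) The plaintiff resides in Wynmere, which is not Selston, which satisfies one of the alternatives. Met.
  (c) The amount in controversy is $220,500, within the USD 250,000 ceiling — that alternative is enough. Satisfied.
  (d) Kessit Foundry is organised under the laws of Selston, which satisfies one of the alternatives. Met.
  → The court has jurisdiction.
Courts with jurisdiction: the Superior Court of Thornford, the Wynmere Court of Common Pleas, the Circuit Court of Rhodale, the Civil Court of Selston — 4 in total.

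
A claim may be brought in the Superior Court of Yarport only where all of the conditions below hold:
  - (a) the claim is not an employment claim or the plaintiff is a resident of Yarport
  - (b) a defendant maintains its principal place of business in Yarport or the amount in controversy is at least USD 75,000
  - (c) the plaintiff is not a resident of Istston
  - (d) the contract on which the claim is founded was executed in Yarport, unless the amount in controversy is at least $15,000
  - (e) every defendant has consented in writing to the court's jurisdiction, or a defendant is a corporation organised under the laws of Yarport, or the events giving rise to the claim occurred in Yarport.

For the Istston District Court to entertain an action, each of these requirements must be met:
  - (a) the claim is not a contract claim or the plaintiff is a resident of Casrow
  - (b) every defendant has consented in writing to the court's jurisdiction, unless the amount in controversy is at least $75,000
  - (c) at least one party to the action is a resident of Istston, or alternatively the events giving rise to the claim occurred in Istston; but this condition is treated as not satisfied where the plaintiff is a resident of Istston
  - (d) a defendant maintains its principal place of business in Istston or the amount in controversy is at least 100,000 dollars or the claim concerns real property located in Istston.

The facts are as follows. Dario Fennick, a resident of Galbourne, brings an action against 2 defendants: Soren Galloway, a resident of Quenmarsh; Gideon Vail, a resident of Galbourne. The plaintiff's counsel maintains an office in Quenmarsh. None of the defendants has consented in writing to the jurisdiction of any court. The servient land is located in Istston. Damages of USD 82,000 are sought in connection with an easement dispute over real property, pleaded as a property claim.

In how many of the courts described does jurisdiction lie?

The Superior Court of Yarport:
  (a) The claim is a property claim, not an employment claim — that alternative is enough. Condition met.
  (b) The amount in controversy is USD 82,000, which meets the $75,000 floor, which satisfies one of the alternatives. Satisfied.
  (c) The plaintiff resides in Galbourne, which is not Istston. Condition met.
  (d) No contract (and hence no place of execution) is alleged. The proviso rescues it, though: the amount in controversy is 82,000 dollars, which meets the USD 15,000 floor. Satisfied.
  (e) No such written consent has been filed; no defendant is a corporation; the operative events occurred in Istston, not Yarport — none of the alternatives is met. Condition not met.
  → At least one condition fails; no jurisdiction.
The Istston District Court:
  (a) The claim is a property claim, not a contract claim, so this disjunct is met. Met.
  (b) No such written consent has been filed. But the amount in controversy is $82,000, which meets the $75,000 floor, and the 'unless' clause therefore excuses the requirement. Met.
  (c) The operative events occurred in Istston, so one alternative holds. And the carve-out is inapplicable — the plaintiff resides in Galbourne, not Istston. Condition met.
  (d) The property lies in Istston, so one alternative holds. Met.
  → All conditions met; jurisdiction exists.
Courts with jurisdiction: the Istston District Court — 1 in total.

1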